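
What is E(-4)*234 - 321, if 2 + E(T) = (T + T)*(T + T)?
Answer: 14187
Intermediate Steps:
E(T) = -2 + 4*T**2 (E(T) = -2 + (T + T)*(T + T) = -2 + (2*T)*(2*T) = -2 + 4*T**2)
E(-4)*234 - 321 = (-2 + 4*(-4)**2)*234 - 321 = (-2 + 4*16)*234 - 321 = (-2 + 64)*234 - 321 = 62*234 - 321 = 14508 - 321 = 14187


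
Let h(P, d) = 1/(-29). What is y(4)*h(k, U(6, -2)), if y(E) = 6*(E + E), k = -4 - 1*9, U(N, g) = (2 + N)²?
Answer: -48/29 ≈ -1.6552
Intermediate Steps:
k = -13 (k = -4 - 9 = -13)
y(E) = 12*E (y(E) = 6*(2*E) = 12*E)
h(P, d) = -1/29
y(4)*h(k, U(6, -2)) = (12*4)*(-1/29) = 48*(-1/29) = -48/29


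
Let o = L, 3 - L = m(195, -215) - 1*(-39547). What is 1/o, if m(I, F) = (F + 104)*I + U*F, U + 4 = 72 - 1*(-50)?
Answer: 1/7471 ≈ 0.00013385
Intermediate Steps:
U = 118 (U = -4 + (72 - 1*(-50)) = -4 + (72 + 50) = -4 + 122 = 118)
m(I, F) = 118*F + I*(104 + F) (m(I, F) = (F + 104)*I + 118*F = (104 + F)*I + 118*F = I*(104 + F) + 118*F = 118*F + I*(104 + F))
L = 7471 (L = 3 - ((104*195 + 118*(-215) - 215*195) - 1*(-39547)) = 3 - ((20280 - 25370 - 41925) + 39547) = 3 - (-47015 + 39547) = 3 - 1*(-7468) = 3 + 7468 = 7471)
o = 7471
1/o = 1/7471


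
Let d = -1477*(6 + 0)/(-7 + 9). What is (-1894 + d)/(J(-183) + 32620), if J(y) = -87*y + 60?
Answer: -6325/48601 ≈ -0.13014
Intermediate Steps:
J(y) = 60 - 87*y
d = -4431 (d = -8862/2 = -1477*3 = -4431)
(-1894 + d)/(J(-183) + 32620) = (-1894 - 4431)/((60 - 87*(-183)) + 32620) = -6325/((60 + 15921) + 32620) = -6325/(15981 + 32620) = -6325/48601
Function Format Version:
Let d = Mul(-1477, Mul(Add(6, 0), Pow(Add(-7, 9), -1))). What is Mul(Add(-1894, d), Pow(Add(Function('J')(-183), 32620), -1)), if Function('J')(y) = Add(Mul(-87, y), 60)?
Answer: Rational(-6325, 48601) ≈ -0.13014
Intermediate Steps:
Function('J')(y) = Add(60, Mul(-87, y))
d = -4431 (d = Mul(-1477, Mul(6, Pow(2, -1))) = Mul(-1477, Mul(6, Rational(1, 2))) = Mul(-1477, 3) = -4431)
Mul(Add(-1894, d), Pow(Add(Function('J')(-183), 32620), -1)) = Mul(Add(-1894, -4431), Pow(Add(Add(60, Mul(-87, -183)), 32620), -1)) = Mul(-6325, Pow(Add(Add(60, 15921), 32620), -1)) = Mul(-6325, Pow(Add(15981, 32620), -1)) = Mul(-6325, Pow(48601, -1)) = Mul(-6325, Rational(1, 48601)) = Rational(-6325, 48601)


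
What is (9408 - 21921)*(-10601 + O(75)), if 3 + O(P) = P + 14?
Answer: 131574195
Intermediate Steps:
O(P) = 11 + P (O(P) = -3 + (P + 14) = -3 + (14 + P) = 11 + P)
(9408 - 21921)*(-10601 + O(75)) = (9408 - 21921)*(-10601 + (11 + 75)) = -12513*(-10601 + 86) = -12513*(-10515) = 131574195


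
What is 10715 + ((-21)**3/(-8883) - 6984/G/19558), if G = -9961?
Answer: 49060240757950/4578205093 ≈ 10716.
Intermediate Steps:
10715 + ((-21)**3/(-8883) - 6984/G/19558) = 10715 + ((-21)**3/(-8883) - 6984/(-9961)/19558) = 10715 + (-9261*(-1/8883) - 6984*(-1/9961)*(1/19558)) = 10715 + (49/47 + (6984/9961)*(1/19558)) = 10715 + (49/47 + 3492/97408619) = 10715 + 4773186455/4578205093 = 49060240757950/4578205093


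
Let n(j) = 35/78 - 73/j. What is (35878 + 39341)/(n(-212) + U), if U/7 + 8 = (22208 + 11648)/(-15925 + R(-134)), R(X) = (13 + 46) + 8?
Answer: -1643709958956/1532974969 ≈ -1072.2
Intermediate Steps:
n(j) = 35/78 - 73/j (n(j) = 35*(1/78) - 73/j = 35/78 - 73/j)
R(X) = 67 (R(X) = 59 + 8 = 67)
U = -562520/7929 (U = -56 + 7*((22208 + 11648)/(-15925 + 67)) = -56 + 7*(33856/(-15858)) = -56 + 7*(33856*(-1/15858)) = -56 + 7*(-16928/7929) = -56 - 118496/7929 = -562520/7929 ≈ -70.945)
(35878 + 39341)/(n(-212) + U) = (35878 + 39341)/((35/78 - 73/(-212)) - 562520/7929) = 75219/((35/78 - 73*(-1/212)) - 562520/7929) = 75219/((35/78 + 73/212) - 562520/7929) = 75219/(6557/8268 - 562520/7929) = 75219/(-1532974969/21852324) = 75219*(-21852324/1532974969) = -1643709958956/1532974969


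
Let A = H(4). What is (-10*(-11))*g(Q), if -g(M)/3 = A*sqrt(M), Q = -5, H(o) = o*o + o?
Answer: -6600*I*sqrt(5) ≈ -14758.0*I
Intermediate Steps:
H(o) = o + o**2 (H(o) = o**2 + o = o + o**2)
A = 20 (A = 4*(1 + 4) = 4*5 = 20)
g(M) = -60*sqrt(M)
(-10*(-11))*g(Q) = (-10*(-11))*(-60*I*sqrt(5)) = 110*(-60*I*sqrt(5)) = -6600*I*sqrt(5)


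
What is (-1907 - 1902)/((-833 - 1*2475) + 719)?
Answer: 3809/2589 ≈ 1.4712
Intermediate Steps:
(-1907 - 1902)/((-833 - 1*2475) + 719) = -3809/((-833 - 2475) + 719) = -3809/(-3308 + 719) = -3809/(-2589) = -3809*(-1/2589) = 3809/2589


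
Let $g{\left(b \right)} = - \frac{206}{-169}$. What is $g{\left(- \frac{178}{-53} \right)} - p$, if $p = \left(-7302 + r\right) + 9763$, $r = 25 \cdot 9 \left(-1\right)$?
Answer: $- \frac{377678}{169} \approx -2234.8$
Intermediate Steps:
$g{\left(b \right)} = \frac{206}{169}$ ($g{\left(b \right)} = \left(-206\right) \left(- \frac{1}{169}\right) = \frac{206}{169}$)
$r = -225$ ($r = 225 \left(-1\right) = -225$)
$p = 2236$ ($p = \left(-7302 - 225\right) + 9763 = -7527 + 9763 = 2236$)
$g{\left(- \frac{178}{-53} \right)} - p = \frac{206}{169} - 2236 = - \frac{377678}{169}$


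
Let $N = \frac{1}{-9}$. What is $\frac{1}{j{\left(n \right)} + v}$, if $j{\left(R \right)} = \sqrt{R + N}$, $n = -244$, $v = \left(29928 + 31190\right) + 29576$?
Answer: $\frac{816246}{74028616921} - \frac{39 i \sqrt{13}}{74028616921} \approx 1.1026 \cdot 10^{-5} - 1.8995 \cdot 10^{-9} i$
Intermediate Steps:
$N = - \frac{1}{9} \approx -0.11111$
$v = 90694$ ($v = 61118 + 29576 = 90694$)
$j{\left(R \right)} = \sqrt{- \frac{1}{9} + R}$ ($j{\left(R \right)} = \sqrt{R - \frac{1}{9}} = \sqrt{- \frac{1}{9} + R}$)
$\frac{1}{j{\left(n \right)} + v} = \frac{1}{\frac{\sqrt{-1 + 9 \left(-244\right)}}{3} + 90694} = \frac{1}{\frac{\sqrt{-1 - 2196}}{3} + 90694} = \frac{1}{\frac{\sqrt{-2197}}{3} + 90694} = \frac{1}{\frac{13 i \sqrt{13}}{3} + 90694} = \frac{1}{90694 + \frac{13 i \sqrt{13}}{3}}$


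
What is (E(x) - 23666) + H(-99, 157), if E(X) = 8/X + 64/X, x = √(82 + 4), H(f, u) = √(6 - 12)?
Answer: -23666 + 36*√86/43 + I*√6 ≈ -23658.0 + 2.4495*I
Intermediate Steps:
H(f, u) = I*√6 (H(f, u) = √(-6) = I*√6)
x = √86 ≈ 9.2736
E(X) = 72/X
(E(x) - 23666) + H(-99, 157) = (72/(√86) - 23666) + I*√6 = (72*(√86/86) - 23666) + I*√6 = (36*√86/43 - 23666) + I*√6 = (-23666 + 36*√86/43) + I*√6 = -23666 + 36*√86/43 + I*√6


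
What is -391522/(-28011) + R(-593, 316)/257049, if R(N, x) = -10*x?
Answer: 33517274606/2400066513 ≈ 13.965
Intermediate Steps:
-391522/(-28011) + R(-593, 316)/257049 = -391522/(-28011) - 10*316/257049 = -391522*(-1/28011) - 3160*1/257049 = 391522/28011 - 3160/257049 = 33517274606/2400066513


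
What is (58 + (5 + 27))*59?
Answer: 5310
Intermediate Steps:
(58 + (5 + 27))*59 = (58 + 32)*59 = 90*59 = 5310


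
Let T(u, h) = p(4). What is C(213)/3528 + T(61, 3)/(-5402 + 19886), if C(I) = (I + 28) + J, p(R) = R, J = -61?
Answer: 18203/354858 ≈ 0.051297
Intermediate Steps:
T(u, h) = 4
C(I) = -33 + I (C(I) = (I + 28) - 61 = (28 + I) - 61 = -33 + I)
C(213)/3528 + T(61, 3)/(-5402 + 19886) = (-33 + 213)/3528 + 4/(-5402 + 19886) = 180*(1/3528) + 4/14484 = 5/98 + 4*(1/14484) = 5/98 + 1/3621 = 18203/354858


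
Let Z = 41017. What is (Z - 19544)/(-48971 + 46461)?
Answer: -21473/2510 ≈ -8.5550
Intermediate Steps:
(Z - 19544)/(-48971 + 46461) = (41017 - 19544)/(-48971 + 46461) = 21473/(-2510) = 21473*(-1/2510) = -21473/2510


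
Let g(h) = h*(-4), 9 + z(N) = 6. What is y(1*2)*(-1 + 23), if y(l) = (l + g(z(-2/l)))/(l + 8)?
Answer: 154/5 ≈ 30.800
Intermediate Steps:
z(N) = -3 (z(N) = -9 + 6 = -3)
g(h) = -4*h
y(l) = (12 + l)/(8 + l) (y(l) = (l - 4*(-3))/(l + 8) = (l + 12)/(8 + l) = (12 + l)/(8 + l))
y(1*2)*(-1 + 23) = ((12 + 1*2)/(8 + 1*2))*(-1 + 23) = ((12 + 2)/(8 + 2))*22 = (14/10)*22 = ((1/10)*14)*22 = (7/5)*22 = 154/5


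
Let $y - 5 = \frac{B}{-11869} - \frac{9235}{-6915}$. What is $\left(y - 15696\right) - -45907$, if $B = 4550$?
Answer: $\frac{38154310925}{1262679} \approx 30217.0$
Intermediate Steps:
$y = \frac{7515656}{1262679}$ ($y = 5 + \left(\frac{4550}{-11869} - \frac{9235}{-6915}\right) = 5 + \left(4550 \left(- \frac{1}{11869}\right) - - \frac{1847}{1383}\right) = 5 + \left(- \frac{350}{913} + \frac{1847}{1383}\right) = 5 + \frac{1202261}{1262679} = \frac{7515656}{1262679} \approx 5.9521$)
$\left(y - 15696\right) - -45907 = \left(\frac{7515656}{1262679} - 15696\right) - -45907 = - \frac{19811493928}{1262679} + 45907 = \frac{38154310925}{1262679}$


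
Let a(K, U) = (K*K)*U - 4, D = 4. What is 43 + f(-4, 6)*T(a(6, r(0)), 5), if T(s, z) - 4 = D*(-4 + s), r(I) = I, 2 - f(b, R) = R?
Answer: 155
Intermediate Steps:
f(b, R) = 2 - R
a(K, U) = -4 + U*K² (a(K, U) = K²*U - 4 = U*K² - 4 = -4 + U*K²)
T(s, z) = -12 + 4*s (T(s, z) = 4 + 4*(-4 + s) = 4 + (-16 + 4*s) = -12 + 4*s)
43 + f(-4, 6)*T(a(6, r(0)), 5) = 43 + (2 - 1*6)*(-12 + 4*(-4 + 0*6²)) = 43 + (2 - 6)*(-12 + 4*(-4 + 0*36)) = 43 - 4*(-12 + 4*(-4 + 0)) = 43 - 4*(-12 + 4*(-4)) = 43 - 4*(-12 - 16) = 43 - 4*(-28) = 43 + 112 = 155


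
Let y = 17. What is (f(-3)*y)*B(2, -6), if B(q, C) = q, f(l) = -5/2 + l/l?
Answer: -51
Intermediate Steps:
f(l) = -3/2 (f(l) = -5*1/2 + 1 = -5/2 + 1 = -3/2)
(f(-3)*y)*B(2, -6) = -3/2*17*2 = -51/2*2 = -51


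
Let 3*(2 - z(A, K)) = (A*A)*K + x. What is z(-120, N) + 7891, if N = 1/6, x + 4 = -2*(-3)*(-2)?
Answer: 21295/3 ≈ 7098.3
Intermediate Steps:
x = -16 (x = -4 - 2*(-3)*(-2) = -4 + 6*(-2) = -4 - 12 = -16)
N = 1/6 ≈ 0.16667
z(A, K) = 22/3 - K*A**2/3 (z(A, K) = 2 - ((A*A)*K - 16)/3 = 2 - (A**2*K - 16)/3 = 2 - (K*A**2 - 16)/3 = 2 - (-16 + K*A**2)/3 = 2 + (16/3 - K*A**2/3) = 22/3 - K*A**2/3)
z(-120, N) + 7891 = (22/3 - 1/3*1/6*(-120)**2) + 7891 = (22/3 - 1/3*1/6*14400) + 7891 = (22/3 - 800) + 7891 = -2378/3 + 7891 = 21295/3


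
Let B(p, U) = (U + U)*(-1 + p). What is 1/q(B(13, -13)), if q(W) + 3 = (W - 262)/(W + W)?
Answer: -312/649 ≈ -0.48074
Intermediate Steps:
B(p, U) = 2*U*(-1 + p) (B(p, U) = (2*U)*(-1 + p) = 2*U*(-1 + p))
q(W) = -3 + (-262 + W)/(2*W) (q(W) = -3 + (W - 262)/(W + W) = -3 + (-262 + W)/((2*W)) = -3 + (-262 + W)*(1/(2*W)) = -3 + (-262 + W)/(2*W))
1/q(B(13, -13)) = 1/(-5/2 - 131*(-1/(26*(-1 + 13)))) = 1/(-5/2 - 131/(2*(-13)*12)) = 1/(-5/2 - 131/(-312)) = 1/(-5/2 - 131*(-1/312)) = 1/(-5/2 + 131/312) = 1/(-649/312) = -312/649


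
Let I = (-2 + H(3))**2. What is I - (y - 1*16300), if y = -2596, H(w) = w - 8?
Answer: 18945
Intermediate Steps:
H(w) = -8 + w
I = 49 (I = (-2 + (-8 + 3))**2 = (-2 - 5)**2 = (-7)**2 = 49)
I - (y - 1*16300) = 49 - (-2596 - 1*16300) = 49 - (-2596 - 16300) = 49 - 1*(-18896) = 49 + 18896 = 18945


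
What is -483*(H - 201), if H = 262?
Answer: -29463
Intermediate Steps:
-483*(H - 201) = -483*(262 - 201) = -483*61 = -29463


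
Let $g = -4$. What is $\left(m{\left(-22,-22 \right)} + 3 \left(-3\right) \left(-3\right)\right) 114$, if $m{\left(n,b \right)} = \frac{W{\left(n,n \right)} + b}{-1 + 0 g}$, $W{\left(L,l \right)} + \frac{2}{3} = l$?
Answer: $8170$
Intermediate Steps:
$W{\left(L,l \right)} = - \frac{2}{3} + l$
$m{\left(n,b \right)} = \frac{2}{3} - b - n$ ($m{\left(n,b \right)} = \frac{\left(- \frac{2}{3} + n\right) + b}{-1 + 0 \left(-4\right)} = \frac{- \frac{2}{3} + b + n}{-1 + 0} = \frac{- \frac{2}{3} + b + n}{-1} = \left(- \frac{2}{3} + b + n\right) \left(-1\right) = \frac{2}{3} - b - n$)
$\left(m{\left(-22,-22 \right)} + 3 \left(-3\right) \left(-3\right)\right) 114 = \left(\left(\frac{2}{3} - -22 - -22\right) + 3 \left(-3\right) \left(-3\right)\right) 114 = \left(\left(\frac{2}{3} + 22 + 22\right) - -27\right) 114 = \left(\frac{134}{3} + 27\right) 114 = \frac{215}{3} \cdot 114 = 8170$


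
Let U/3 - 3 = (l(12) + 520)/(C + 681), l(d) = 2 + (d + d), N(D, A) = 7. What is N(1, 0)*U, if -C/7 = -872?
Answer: 438921/6785 ≈ 64.690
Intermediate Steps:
C = 6104 (C = -7*(-872) = 6104)
l(d) = 2 + 2*d
U = 62703/6785 (U = 9 + 3*(((2 + 2*12) + 520)/(6104 + 681)) = 9 + 3*(((2 + 24) + 520)/6785) = 9 + 3*((26 + 520)*(1/6785)) = 9 + 3*(546*(1/6785)) = 9 + 3*(546/6785) = 9 + 1638/6785 = 62703/6785 ≈ 9.2414)
N(1, 0)*U = 7*(62703/6785) = 438921/6785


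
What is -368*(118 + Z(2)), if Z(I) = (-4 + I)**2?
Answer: -44896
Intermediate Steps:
-368*(118 + Z(2)) = -368*(118 + (-4 + 2)**2) = -368*(118 + (-2)**2) = -368*(118 + 4) = -368*122 = -44896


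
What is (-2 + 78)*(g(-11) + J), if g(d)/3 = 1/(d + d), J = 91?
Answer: 75962/11 ≈ 6905.6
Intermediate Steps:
g(d) = 3/(2*d) (g(d) = 3/(d + d) = 3/((2*d)) = 3*(1/(2*d)) = 3/(2*d))
(-2 + 78)*(g(-11) + J) = (-2 + 78)*((3/2)/(-11) + 91) = 76*((3/2)*(-1/11) + 91) = 76*(-3/22 + 91) = 76*(1999/22) = 75962/11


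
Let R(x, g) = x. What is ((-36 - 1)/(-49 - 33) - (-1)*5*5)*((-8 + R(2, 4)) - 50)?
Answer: -58436/41 ≈ -1425.3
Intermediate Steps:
((-36 - 1)/(-49 - 33) - (-1)*5*5)*((-8 + R(2, 4)) - 50) = ((-36 - 1)/(-49 - 33) - (-1)*5*5)*((-8 + 2) - 50) = (-37/(-82) - 1*(-5)*5)*(-6 - 50) = (-37*(-1/82) + 5*5)*(-56) = (37/82 + 25)*(-56) = (2087/82)*(-56) = -58436/41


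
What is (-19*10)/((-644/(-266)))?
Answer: -1805/23 ≈ -78.478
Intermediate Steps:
(-19*10)/((-644/(-266))) = -190/((-644*(-1/266))) = -190/46/19 = -190*19/46 = -1805/23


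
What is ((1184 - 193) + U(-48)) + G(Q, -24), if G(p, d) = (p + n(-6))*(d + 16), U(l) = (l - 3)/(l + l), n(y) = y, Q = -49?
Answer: 45809/32 ≈ 1431.5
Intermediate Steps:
U(l) = (-3 + l)/(2*l) (U(l) = (-3 + l)/((2*l)) = (-3 + l)*(1/(2*l)) = (-3 + l)/(2*l))
G(p, d) = (-6 + p)*(16 + d) (G(p, d) = (p - 6)*(d + 16) = (-6 + p)*(16 + d))
((1184 - 193) + U(-48)) + G(Q, -24) = ((1184 - 193) + (½)*(-3 - 48)/(-48)) + (-96 - 6*(-24) + 16*(-49) - 24*(-49)) = (991 + (½)*(-1/48)*(-51)) + (-96 + 144 - 784 + 1176) = (991 + 17/32) + 440 = 31729/32 + 440 = 45809/32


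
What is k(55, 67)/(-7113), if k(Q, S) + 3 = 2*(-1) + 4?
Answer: 1/7113 ≈ 0.00014059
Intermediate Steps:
k(Q, S) = -1 (k(Q, S) = -3 + (2*(-1) + 4) = -3 + (-2 + 4) = -3 + 2 = -1)
k(55, 67)/(-7113) = -1/(-7113) = -1*(-1/7113) = 1/7113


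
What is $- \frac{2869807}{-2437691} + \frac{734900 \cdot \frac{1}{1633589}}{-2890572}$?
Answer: $\frac{3387811467252155714}{2877698261650806357} \approx 1.1773$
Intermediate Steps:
$- \frac{2869807}{-2437691} + \frac{734900 \cdot \frac{1}{1633589}}{-2890572} = \left(-2869807\right) \left(- \frac{1}{2437691}\right) + 734900 \cdot \frac{1}{1633589} \left(- \frac{1}{2890572}\right) = \frac{2869807}{2437691} + \frac{734900}{1633589} \left(- \frac{1}{2890572}\right) = \frac{2869807}{2437691} - \frac{183725}{1180501655727} = \frac{3387811467252155714}{2877698261650806357}$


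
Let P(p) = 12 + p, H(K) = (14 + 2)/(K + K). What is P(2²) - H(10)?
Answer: 76/5 ≈ 15.200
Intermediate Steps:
H(K) = 8/K (H(K) = 16/((2*K)) = 16*(1/(2*K)) = 8/K)
P(2²) - H(10) = (12 + 2²) - 8/10 = (12 + 4) - 8/10 = 16 - 1*⅘ = 16 - ⅘ = 76/5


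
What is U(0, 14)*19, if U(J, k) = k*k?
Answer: 3724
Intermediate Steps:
U(J, k) = k**2
U(0, 14)*19 = 14**2*19 = 196*19 = 3724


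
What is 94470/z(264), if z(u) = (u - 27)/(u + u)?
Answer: 16626720/79 ≈ 2.1046e+5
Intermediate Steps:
z(u) = (-27 + u)/(2*u) (z(u) = (-27 + u)/((2*u)) = (-27 + u)*(1/(2*u)) = (-27 + u)/(2*u))
94470/z(264) = 94470/(((½)*(-27 + 264)/264)) = 94470/(((½)*(1/264)*237)) = 94470/(79/176) = 94470*(176/79) = 16626720/79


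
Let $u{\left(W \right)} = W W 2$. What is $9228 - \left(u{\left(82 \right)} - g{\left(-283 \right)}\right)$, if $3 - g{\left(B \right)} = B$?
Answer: $-3934$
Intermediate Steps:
$g{\left(B \right)} = 3 - B$
$u{\left(W \right)} = 2 W^{2}$ ($u{\left(W \right)} = W^{2} \cdot 2 = 2 W^{2}$)
$9228 - \left(u{\left(82 \right)} - g{\left(-283 \right)}\right) = 9228 - \left(2 \cdot 82^{2} - \left(3 - -283\right)\right) = 9228 - \left(2 \cdot 6724 - \left(3 + 283\right)\right) = 9228 - \left(13448 - 286\right) = 9228 - 13162 = -3934$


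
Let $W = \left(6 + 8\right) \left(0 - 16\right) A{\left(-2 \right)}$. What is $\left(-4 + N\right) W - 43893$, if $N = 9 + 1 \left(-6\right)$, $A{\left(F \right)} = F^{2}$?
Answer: $-42997$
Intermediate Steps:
$W = -896$ ($W = \left(6 + 8\right) \left(0 - 16\right) \left(-2\right)^{2} = 14 \left(-16\right) 4 = \left(-224\right) 4 = -896$)
$N = 3$ ($N = 9 - 6 = 3$)
$\left(-4 + N\right) W - 43893 = \left(-4 + 3\right) \left(-896\right) - 43893 = \left(-1\right) \left(-896\right) - 43893 = 896 - 43893 = -42997$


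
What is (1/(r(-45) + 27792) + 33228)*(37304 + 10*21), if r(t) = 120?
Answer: 17396366038309/13956 ≈ 1.2465e+9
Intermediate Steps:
(1/(r(-45) + 27792) + 33228)*(37304 + 10*21) = (1/(120 + 27792) + 33228)*(37304 + 10*21) = (1/27912 + 33228)*(37304 + 210) = (1/27912 + 33228)*37514 = (927459937/27912)*37514 = 17396366038309/13956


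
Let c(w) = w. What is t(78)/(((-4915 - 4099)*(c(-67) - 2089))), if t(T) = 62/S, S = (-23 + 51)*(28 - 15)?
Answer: 31/3537021488 ≈ 8.7644e-9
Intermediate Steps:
S = 364 (S = 28*13 = 364)
t(T) = 31/182 (t(T) = 62/364 = 62*(1/364) = 31/182)
t(78)/(((-4915 - 4099)*(c(-67) - 2089))) = 31/(182*(((-4915 - 4099)*(-67 - 2089)))) = 31/(182*((-9014*(-2156)))) = (31/182)/19434184 = (31/182)*(1/19434184) = 31/3537021488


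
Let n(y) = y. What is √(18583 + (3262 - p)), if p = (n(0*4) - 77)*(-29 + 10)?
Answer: √20382 ≈ 142.77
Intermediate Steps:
p = 1463 (p = (0*4 - 77)*(-29 + 10) = (0 - 77)*(-19) = -77*(-19) = 1463)
√(18583 + (3262 - p)) = √(18583 + (3262 - 1*1463)) = √(18583 + (3262 - 1463)) = √(18583 + 1799) = √20382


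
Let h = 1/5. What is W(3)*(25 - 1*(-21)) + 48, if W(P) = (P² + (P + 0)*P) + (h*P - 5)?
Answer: 3368/5 ≈ 673.60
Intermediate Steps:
h = ⅕ ≈ 0.20000
W(P) = -5 + 2*P² + P/5 (W(P) = (P² + (P + 0)*P) + (P/5 - 5) = (P² + P*P) + (-5 + P/5) = (P² + P²) + (-5 + P/5) = 2*P² + (-5 + P/5) = -5 + 2*P² + P/5)
W(3)*(25 - 1*(-21)) + 48 = (-5 + 2*3² + (⅕)*3)*(25 - 1*(-21)) + 48 = (-5 + 2*9 + ⅗)*(25 + 21) + 48 = (-5 + 18 + ⅗)*46 + 48 = (68/5)*46 + 48 = 3128/5 + 48 = 3368/5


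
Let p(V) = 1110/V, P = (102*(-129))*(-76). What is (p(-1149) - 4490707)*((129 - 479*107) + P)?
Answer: -1632024639125484/383 ≈ -4.2612e+12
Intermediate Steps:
P = 1000008 (P = -13158*(-76) = 1000008)
(p(-1149) - 4490707)*((129 - 479*107) + P) = (1110/(-1149) - 4490707)*((129 - 479*107) + 1000008) = (1110*(-1/1149) - 4490707)*((129 - 51253) + 1000008) = (-370/383 - 4490707)*(-51124 + 1000008) = -1719941151/383*948884 = -1632024639125484/383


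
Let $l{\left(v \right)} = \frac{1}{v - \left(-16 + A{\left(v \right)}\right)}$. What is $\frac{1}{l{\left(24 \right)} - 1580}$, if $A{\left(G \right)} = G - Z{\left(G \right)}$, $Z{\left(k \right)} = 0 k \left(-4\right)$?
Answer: $- \frac{16}{25279} \approx -0.00063294$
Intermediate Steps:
$Z{\left(k \right)} = 0$ ($Z{\left(k \right)} = 0 \left(-4\right) = 0$)
$A{\left(G \right)} = G$ ($A{\left(G \right)} = G - 0 = G + 0 = G$)
$l{\left(v \right)} = \frac{1}{16}$ ($l{\left(v \right)} = \frac{1}{v - \left(-16 + v\right)} = \frac{1}{16}$)
$\frac{1}{l{\left(24 \right)} - 1580} = \frac{1}{\frac{1}{16} - 1580} = \frac{1}{- \frac{25279}{16}} = - \frac{16}{25279}$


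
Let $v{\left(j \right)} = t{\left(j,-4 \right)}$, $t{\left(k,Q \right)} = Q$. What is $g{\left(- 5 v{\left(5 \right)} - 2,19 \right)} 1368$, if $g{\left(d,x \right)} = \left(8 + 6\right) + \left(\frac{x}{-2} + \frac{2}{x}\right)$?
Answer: $6300$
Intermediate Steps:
$v{\left(j \right)} = -4$
$g{\left(d,x \right)} = 14 + \frac{2}{x} - \frac{x}{2}$ ($g{\left(d,x \right)} = 14 + \left(x \left(- \frac{1}{2}\right) + \frac{2}{x}\right) = 14 - \left(\frac{x}{2} - \frac{2}{x}\right) = 14 + \frac{2}{x} - \frac{x}{2}$)
$g{\left(- 5 v{\left(5 \right)} - 2,19 \right)} 1368 = \left(14 + \frac{2}{19} - \frac{19}{2}\right) 1368 = \frac{175}{38} \cdot 1368 = 6300$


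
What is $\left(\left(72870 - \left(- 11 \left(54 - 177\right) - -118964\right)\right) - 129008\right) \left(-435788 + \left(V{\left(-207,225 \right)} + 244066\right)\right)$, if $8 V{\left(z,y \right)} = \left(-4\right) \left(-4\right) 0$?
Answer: $33830305510$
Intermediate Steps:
$V{\left(z,y \right)} = 0$ ($V{\left(z,y \right)} = \frac{\left(-4\right) \left(-4\right) 0}{8} = \frac{16 \cdot 0}{8} = \frac{1}{8} \cdot 0 = 0$)
$\left(\left(72870 - \left(- 11 \left(54 - 177\right) - -118964\right)\right) - 129008\right) \left(-435788 + \left(V{\left(-207,225 \right)} + 244066\right)\right) = \left(\left(72870 - \left(- 11 \left(54 - 177\right) - -118964\right)\right) - 129008\right) \left(-435788 + \left(0 + 244066\right)\right) = \left(\left(72870 - \left(\left(-11\right) \left(-123\right) + 118964\right)\right) - 129008\right) \left(-435788 + 244066\right) = \left(\left(72870 - \left(1353 + 118964\right)\right) - 129008\right) \left(-191722\right) = \left(\left(72870 - 120317\right) - 129008\right) \left(-191722\right) = \left(-47447 - 129008\right) \left(-191722\right) = \left(-176455\right) \left(-191722\right) = 33830305510$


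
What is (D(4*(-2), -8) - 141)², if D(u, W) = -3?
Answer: 20736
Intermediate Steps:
(D(4*(-2), -8) - 141)² = (-3 - 141)² = (-144)² = 20736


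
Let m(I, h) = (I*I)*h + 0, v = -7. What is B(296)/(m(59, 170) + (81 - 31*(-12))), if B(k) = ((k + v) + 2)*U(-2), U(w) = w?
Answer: -582/592223 ≈ -0.00098274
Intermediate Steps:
B(k) = 10 - 2*k (B(k) = ((k - 7) + 2)*(-2) = ((-7 + k) + 2)*(-2) = (-5 + k)*(-2) = 10 - 2*k)
m(I, h) = h*I² (m(I, h) = I²*h + 0 = h*I² + 0 = h*I²)
B(296)/(m(59, 170) + (81 - 31*(-12))) = (10 - 2*296)/(170*59² + (81 - 31*(-12))) = (10 - 592)/(170*3481 + (81 + 372)) = -582/(591770 + 453) = -582/592223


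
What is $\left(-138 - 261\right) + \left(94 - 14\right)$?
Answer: $-319$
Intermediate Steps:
$\left(-138 - 261\right) + \left(94 - 14\right) = -399 + \left(94 - 14\right) = -399 + 80 = -319$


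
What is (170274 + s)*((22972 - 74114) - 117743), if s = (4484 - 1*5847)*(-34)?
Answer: -36583193160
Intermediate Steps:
s = 46342 (s = (4484 - 5847)*(-34) = -1363*(-34) = 46342)
(170274 + s)*((22972 - 74114) - 117743) = (170274 + 46342)*((22972 - 74114) - 117743) = 216616*(-51142 - 117743) = 216616*(-168885) = -36583193160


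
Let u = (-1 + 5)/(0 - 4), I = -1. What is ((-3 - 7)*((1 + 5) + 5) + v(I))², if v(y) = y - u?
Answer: 12100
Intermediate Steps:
u = -1 (u = 4/(-4) = 4*(-¼) = -1)
v(y) = 1 + y (v(y) = y - 1*(-1) = y + 1 = 1 + y)
((-3 - 7)*((1 + 5) + 5) + v(I))² = ((-3 - 7)*((1 + 5) + 5) + (1 - 1))² = (-10*(6 + 5) + 0)² = (-10*11 + 0)² = (-110 + 0)² = (-110)² = 12100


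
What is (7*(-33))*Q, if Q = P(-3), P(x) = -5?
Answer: 1155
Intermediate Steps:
Q = -5
(7*(-33))*Q = (7*(-33))*(-5) = -231*(-5) = 1155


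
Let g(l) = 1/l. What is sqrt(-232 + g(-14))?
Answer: 57*I*sqrt(14)/14 ≈ 15.234*I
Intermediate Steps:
sqrt(-232 + g(-14)) = sqrt(-232 + 1/(-14)) = sqrt(-232 - 1/14) = sqrt(-3249/14) = 57*I*sqrt(14)/14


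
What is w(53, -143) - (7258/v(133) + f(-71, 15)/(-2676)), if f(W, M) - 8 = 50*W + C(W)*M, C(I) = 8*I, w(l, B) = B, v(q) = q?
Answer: -1892671/9366 ≈ -202.08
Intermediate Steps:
f(W, M) = 8 + 50*W + 8*M*W (f(W, M) = 8 + (50*W + (8*W)*M) = 8 + (50*W + 8*M*W) = 8 + 50*W + 8*M*W)
w(53, -143) - (7258/v(133) + f(-71, 15)/(-2676)) = -143 - (7258/133 + (8 + 50*(-71) + 8*15*(-71))/(-2676)) = -143 - (7258*(1/133) + (8 - 3550 - 8520)*(-1/2676)) = -143 - (382/7 - 12062*(-1/2676)) = -143 - (382/7 + 6031/1338) = -143 - 1*553333/9366 = -143 - 553333/9366 = -1892671/9366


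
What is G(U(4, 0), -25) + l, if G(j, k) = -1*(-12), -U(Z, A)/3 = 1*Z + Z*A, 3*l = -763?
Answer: -727/3 ≈ -242.33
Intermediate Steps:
l = -763/3 (l = (1/3)*(-763) = -763/3 ≈ -254.33)
U(Z, A) = -3*Z - 3*A*Z (U(Z, A) = -3*(1*Z + Z*A) = -3*(Z + A*Z) = -3*Z - 3*A*Z)
G(j, k) = 12
G(U(4, 0), -25) + l = 12 - 763/3 = -727/3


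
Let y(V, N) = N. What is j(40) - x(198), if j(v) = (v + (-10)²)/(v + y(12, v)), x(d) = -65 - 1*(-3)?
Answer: 255/4 ≈ 63.750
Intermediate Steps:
x(d) = -62 (x(d) = -65 + 3 = -62)
j(v) = (100 + v)/(2*v) (j(v) = (v + (-10)²)/(v + v) = (v + 100)/((2*v)) = (100 + v)*(1/(2*v)) = (100 + v)/(2*v))
j(40) - x(198) = (½)*(100 + 40)/40 - 1*(-62) = (½)*(1/40)*140 + 62 = 7/4 + 62 = 255/4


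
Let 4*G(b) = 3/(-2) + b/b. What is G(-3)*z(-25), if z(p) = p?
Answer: 25/8 ≈ 3.1250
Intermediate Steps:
G(b) = -⅛ (G(b) = (3/(-2) + b/b)/4 = (3*(-½) + 1)/4 = (-3/2 + 1)/4 = (¼)*(-½) = -⅛)
G(-3)*z(-25) = -⅛*(-25) = 25/8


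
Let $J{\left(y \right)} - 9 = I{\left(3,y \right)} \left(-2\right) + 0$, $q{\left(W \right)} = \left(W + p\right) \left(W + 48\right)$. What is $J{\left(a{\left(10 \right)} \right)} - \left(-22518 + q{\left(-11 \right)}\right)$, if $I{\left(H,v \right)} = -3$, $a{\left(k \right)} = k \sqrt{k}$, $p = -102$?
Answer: $26714$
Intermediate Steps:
$a{\left(k \right)} = k^{\frac{3}{2}}$
$q{\left(W \right)} = \left(-102 + W\right) \left(48 + W\right)$ ($q{\left(W \right)} = \left(W - 102\right) \left(W + 48\right) = \left(-102 + W\right) \left(48 + W\right)$)
$J{\left(y \right)} = 15$ ($J{\left(y \right)} = 9 + \left(\left(-3\right) \left(-2\right) + 0\right) = 9 + \left(6 + 0\right) = 9 + 6 = 15$)
$J{\left(a{\left(10 \right)} \right)} - \left(-22518 + q{\left(-11 \right)}\right) = 15 + \left(22518 - \left(-4896 + \left(-11\right)^{2} - -594\right)\right) = 15 + \left(22518 - \left(-4896 + 121 + 594\right)\right) = 15 + \left(22518 - -4181\right) = 15 + \left(22518 + 4181\right) = 15 + 26699 = 26714$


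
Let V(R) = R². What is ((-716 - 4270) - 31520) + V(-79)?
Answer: -30265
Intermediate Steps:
((-716 - 4270) - 31520) + V(-79) = ((-716 - 4270) - 31520) + (-79)² = (-4986 - 31520) + 6241 = -36506 + 6241 = -30265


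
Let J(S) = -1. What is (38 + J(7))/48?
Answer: 37/48 ≈ 0.77083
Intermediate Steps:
(38 + J(7))/48 = (38 - 1)/48 = (1/48)*37 = 37/48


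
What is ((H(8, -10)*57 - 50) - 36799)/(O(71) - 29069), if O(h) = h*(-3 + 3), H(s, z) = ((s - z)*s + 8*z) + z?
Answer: 33771/29069 ≈ 1.1618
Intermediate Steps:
H(s, z) = 9*z + s*(s - z) (H(s, z) = (s*(s - z) + 8*z) + z = (8*z + s*(s - z)) + z = 9*z + s*(s - z))
O(h) = 0 (O(h) = h*0 = 0)
((H(8, -10)*57 - 50) - 36799)/(O(71) - 29069) = (((8**2 + 9*(-10) - 1*8*(-10))*57 - 50) - 36799)/(0 - 29069) = (((64 - 90 + 80)*57 - 50) - 36799)/(-29069) = ((54*57 - 50) - 36799)*(-1/29069) = ((3078 - 50) - 36799)*(-1/29069) = (3028 - 36799)*(-1/29069) = -33771*(-1/29069) = 33771/29069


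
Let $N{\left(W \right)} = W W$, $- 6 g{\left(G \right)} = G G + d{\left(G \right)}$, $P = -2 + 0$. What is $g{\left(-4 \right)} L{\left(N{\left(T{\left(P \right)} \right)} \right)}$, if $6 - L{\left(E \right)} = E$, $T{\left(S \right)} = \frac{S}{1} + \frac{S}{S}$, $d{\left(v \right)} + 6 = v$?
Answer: $-5$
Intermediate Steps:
$P = -2$
$d{\left(v \right)} = -6 + v$
$T{\left(S \right)} = 1 + S$ ($T{\left(S \right)} = S 1 + 1 = S + 1 = 1 + S$)
$g{\left(G \right)} = 1 - \frac{G}{6} - \frac{G^{2}}{6}$ ($g{\left(G \right)} = - \frac{G G + \left(-6 + G\right)}{6} = - \frac{G^{2} + \left(-6 + G\right)}{6} = - \frac{-6 + G + G^{2}}{6} = 1 - \frac{G}{6} - \frac{G^{2}}{6}$)
$N{\left(W \right)} = W^{2}$
$L{\left(E \right)} = 6 - E$
$g{\left(-4 \right)} L{\left(N{\left(T{\left(P \right)} \right)} \right)} = \left(1 - - \frac{2}{3} - \frac{\left(-4\right)^{2}}{6}\right) \left(6 - \left(1 - 2\right)^{2}\right) = \left(1 + \frac{2}{3} - \frac{8}{3}\right) \left(6 - \left(-1\right)^{2}\right) = \left(1 + \frac{2}{3} - \frac{8}{3}\right) \left(6 - 1\right) = - (6 - 1) = \left(-1\right) 5 = -5$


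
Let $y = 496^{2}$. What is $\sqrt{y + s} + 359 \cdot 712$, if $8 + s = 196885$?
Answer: $255608 + \sqrt{442893} \approx 2.5627 \cdot 10^{5}$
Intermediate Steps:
$s = 196877$ ($s = -8 + 196885 = 196877$)
$y = 246016$
$\sqrt{y + s} + 359 \cdot 712 = \sqrt{246016 + 196877} + 359 \cdot 712 = \sqrt{442893} + 255608 = 255608 + \sqrt{442893}$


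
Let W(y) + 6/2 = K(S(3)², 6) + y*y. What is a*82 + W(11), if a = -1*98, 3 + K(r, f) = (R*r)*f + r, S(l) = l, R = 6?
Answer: -7588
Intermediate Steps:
K(r, f) = -3 + r + 6*f*r (K(r, f) = -3 + ((6*r)*f + r) = -3 + (6*f*r + r) = -3 + (r + 6*f*r) = -3 + r + 6*f*r)
a = -98
W(y) = 327 + y² (W(y) = -3 + ((-3 + 3² + 6*6*3²) + y*y) = -3 + ((-3 + 9 + 6*6*9) + y²) = -3 + ((-3 + 9 + 324) + y²) = -3 + (330 + y²) = 327 + y²)
a*82 + W(11) = -98*82 + (327 + 11²) = -8036 + (327 + 121) = -8036 + 448 = -7588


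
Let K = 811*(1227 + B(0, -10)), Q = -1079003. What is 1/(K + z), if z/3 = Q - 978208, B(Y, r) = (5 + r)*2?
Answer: -1/5184646 ≈ -1.9288e-7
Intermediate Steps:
B(Y, r) = 10 + 2*r
z = -6171633 (z = 3*(-1079003 - 978208) = 3*(-2057211) = -6171633)
K = 986987 (K = 811*(1227 + (10 + 2*(-10))) = 811*(1227 + (10 - 20)) = 811*(1227 - 10) = 811*1217 = 986987)
1/(K + z) = 1/(986987 - 6171633) = 1/(-5184646) = -1/5184646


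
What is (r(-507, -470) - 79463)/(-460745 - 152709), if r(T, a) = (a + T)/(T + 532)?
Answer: 993776/7668175 ≈ 0.12960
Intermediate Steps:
r(T, a) = (T + a)/(532 + T)
(r(-507, -470) - 79463)/(-460745 - 152709) = ((-507 - 470)/(532 - 507) - 79463)/(-460745 - 152709) = (-977/25 - 79463)/(-613454) = ((1/25)*(-977) - 79463)*(-1/613454) = (-977/25 - 79463)*(-1/613454) = -1987552/25*(-1/613454) = 993776/7668175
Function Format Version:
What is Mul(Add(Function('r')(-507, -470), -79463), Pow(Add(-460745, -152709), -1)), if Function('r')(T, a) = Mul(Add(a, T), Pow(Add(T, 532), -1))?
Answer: Rational(993776, 7668175) ≈ 0.12960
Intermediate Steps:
Function('r')(T, a) = Mul(Pow(Add(532, T), -1), Add(T, a)) (Function('r')(T, a) = Mul(Add(T, a), Pow(Add(532, T), -1)) = Mul(Pow(Add(532, T), -1), Add(T, a)))
Mul(Add(Function('r')(-507, -470), -79463), Pow(Add(-460745, -152709), -1)) = Mul(Add(Mul(Pow(Add(532, -507), -1), Add(-507, -470)), -79463), Pow(Add(-460745, -152709), -1)) = Mul(Add(Mul(Pow(25, -1), -977), -79463), Pow(-613454, -1)) = Mul(Add(Mul(Rational(1, 25), -977), -79463), Rational(-1, 613454)) = Mul(Add(Rational(-977, 25), -79463), Rational(-1, 613454)) = Mul(Rational(-1987552, 25), Rational(-1, 613454)) = Rational(993776, 7668175)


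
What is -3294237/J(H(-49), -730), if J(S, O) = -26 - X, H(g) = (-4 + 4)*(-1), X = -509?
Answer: -1098079/161 ≈ -6820.4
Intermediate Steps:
H(g) = 0 (H(g) = 0*(-1) = 0)
J(S, O) = 483 (J(S, O) = -26 - 1*(-509) = -26 + 509 = 483)
-3294237/J(H(-49), -730) = -3294237/483 = -3294237*1/483 = -1098079/161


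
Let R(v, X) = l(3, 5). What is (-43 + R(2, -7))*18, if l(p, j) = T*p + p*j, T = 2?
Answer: -396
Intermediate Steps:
l(p, j) = 2*p + j*p (l(p, j) = 2*p + p*j = 2*p + j*p)
R(v, X) = 21 (R(v, X) = 3*(2 + 5) = 3*7 = 21)
(-43 + R(2, -7))*18 = (-43 + 21)*18 = -22*18 = -396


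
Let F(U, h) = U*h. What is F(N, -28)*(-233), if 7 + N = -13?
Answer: -130480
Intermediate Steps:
N = -20 (N = -7 - 13 = -20)
F(N, -28)*(-233) = -20*(-28)*(-233) = 560*(-233) = -130480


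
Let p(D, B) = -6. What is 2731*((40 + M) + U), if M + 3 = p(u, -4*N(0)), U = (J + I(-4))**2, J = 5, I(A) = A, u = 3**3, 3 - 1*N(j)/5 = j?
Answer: 87392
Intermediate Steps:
N(j) = 15 - 5*j
u = 27
U = 1 (U = (5 - 4)**2 = 1**2 = 1)
M = -9 (M = -3 - 6 = -9)
2731*((40 + M) + U) = 2731*((40 - 9) + 1) = 2731*(31 + 1) = 2731*32 = 87392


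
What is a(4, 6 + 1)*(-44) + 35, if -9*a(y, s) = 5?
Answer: 535/9 ≈ 59.444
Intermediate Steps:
a(y, s) = -5/9 (a(y, s) = -⅑*5 = -5/9)
a(4, 6 + 1)*(-44) + 35 = -5/9*(-44) + 35 = 220/9 + 35 = 535/9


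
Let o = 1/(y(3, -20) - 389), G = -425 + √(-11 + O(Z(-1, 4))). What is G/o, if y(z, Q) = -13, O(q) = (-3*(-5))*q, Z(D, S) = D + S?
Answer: 170850 - 402*√34 ≈ 1.6851e+5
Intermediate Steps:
O(q) = 15*q
G = -425 + √34 (G = -425 + √(-11 + 15*(-1 + 4)) = -425 + √(-11 + 15*3) = -425 + √(-11 + 45) = -425 + √34 ≈ -419.17)
o = -1/402 (o = 1/(-13 - 389) = 1/(-402) = -1/402 ≈ -0.0024876)
G/o = (-425 + √34)/(-1/402) = (-425 + √34)*(-402) = 170850 - 402*√34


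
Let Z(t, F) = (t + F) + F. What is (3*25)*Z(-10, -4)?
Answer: -1350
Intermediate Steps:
Z(t, F) = t + 2*F (Z(t, F) = (F + t) + F = t + 2*F)
(3*25)*Z(-10, -4) = (3*25)*(-10 + 2*(-4)) = 75*(-10 - 8) = 75*(-18) = -1350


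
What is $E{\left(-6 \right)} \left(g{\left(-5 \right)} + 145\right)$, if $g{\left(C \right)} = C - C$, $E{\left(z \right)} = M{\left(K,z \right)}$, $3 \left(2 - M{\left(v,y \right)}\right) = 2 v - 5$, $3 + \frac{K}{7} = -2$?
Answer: $3915$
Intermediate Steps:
$K = -35$ ($K = -21 + 7 \left(-2\right) = -21 - 14 = -35$)
$M{\left(v,y \right)} = \frac{11}{3} - \frac{2 v}{3}$ ($M{\left(v,y \right)} = 2 - \frac{2 v - 5}{3} = 2 - \frac{-5 + 2 v}{3} = 2 - \left(- \frac{5}{3} + \frac{2 v}{3}\right) = \frac{11}{3} - \frac{2 v}{3}$)
$E{\left(z \right)} = 27$ ($E{\left(z \right)} = \frac{11}{3} - - \frac{70}{3} = \frac{11}{3} + \frac{70}{3} = 27$)
$g{\left(C \right)} = 0$
$E{\left(-6 \right)} \left(g{\left(-5 \right)} + 145\right) = 27 \left(0 + 145\right) = 27 \cdot 145 = 3915$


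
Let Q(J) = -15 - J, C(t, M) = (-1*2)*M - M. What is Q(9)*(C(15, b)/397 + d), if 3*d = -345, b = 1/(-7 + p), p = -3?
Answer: 5478564/1985 ≈ 2760.0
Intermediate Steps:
b = -⅒ (b = 1/(-7 - 3) = 1/(-10) = -⅒ ≈ -0.10000)
C(t, M) = -3*M (C(t, M) = -2*M - M = -3*M)
d = -115 (d = (⅓)*(-345) = -115)
Q(9)*(C(15, b)/397 + d) = (-15 - 1*9)*(-3*(-⅒)/397 - 115) = (-15 - 9)*((3/10)*(1/397) - 115) = -24*(3/3970 - 115) = -24*(-456547/3970) = 5478564/1985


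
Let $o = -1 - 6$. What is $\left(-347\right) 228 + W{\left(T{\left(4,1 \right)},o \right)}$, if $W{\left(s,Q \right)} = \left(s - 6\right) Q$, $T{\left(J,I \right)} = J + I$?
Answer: $-79109$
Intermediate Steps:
$o = -7$ ($o = -1 - 6 = -7$)
$T{\left(J,I \right)} = I + J$
$W{\left(s,Q \right)} = Q \left(-6 + s\right)$ ($W{\left(s,Q \right)} = \left(s - 6\right) Q = \left(-6 + s\right) Q = Q \left(-6 + s\right)$)
$\left(-347\right) 228 + W{\left(T{\left(4,1 \right)},o \right)} = \left(-347\right) 228 - 7 \left(-6 + \left(1 + 4\right)\right) = -79116 - 7 \left(-6 + 5\right) = -79116 - -7 = -79116 + 7 = -79109$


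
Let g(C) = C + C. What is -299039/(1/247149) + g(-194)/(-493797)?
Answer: -36495148607101979/493797 ≈ -7.3907e+10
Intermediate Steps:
g(C) = 2*C
-299039/(1/247149) + g(-194)/(-493797) = -299039/(1/247149) + (2*(-194))/(-493797) = -299039/1/247149 - 388*(-1/493797) = -299039*247149 + 388/493797 = -73907189811 + 388/493797 = -36495148607101979/493797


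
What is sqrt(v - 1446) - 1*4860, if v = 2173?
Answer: -4860 + sqrt(727) ≈ -4833.0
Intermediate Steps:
sqrt(v - 1446) - 1*4860 = sqrt(2173 - 1446) - 1*4860 = sqrt(727) - 4860 = -4860 + sqrt(727)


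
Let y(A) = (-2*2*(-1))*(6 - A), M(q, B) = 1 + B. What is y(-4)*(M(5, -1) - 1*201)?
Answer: -8040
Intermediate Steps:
y(A) = 24 - 4*A (y(A) = (-4*(-1))*(6 - A) = 4*(6 - A) = 24 - 4*A)
y(-4)*(M(5, -1) - 1*201) = (24 - 4*(-4))*((1 - 1) - 1*201) = (24 + 16)*(0 - 201) = 40*(-201) = -8040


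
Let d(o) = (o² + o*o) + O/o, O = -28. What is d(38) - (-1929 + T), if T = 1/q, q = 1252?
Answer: 114569249/23788 ≈ 4816.3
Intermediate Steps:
T = 1/1252 ≈ 0.00079872
d(o) = -28/o + 2*o² (d(o) = (o² + o*o) - 28/o = (o² + o²) - 28/o = 2*o² - 28/o = -28/o + 2*o²)
d(38) - (-1929 + T) = 2*(-14 + 38³)/38 - (-1929 + 1/1252) = 2*(1/38)*(-14 + 54872) - 1*(-2415107/1252) = 2*(1/38)*54858 + 2415107/1252 = 54858/19 + 2415107/1252 = 114569249/23788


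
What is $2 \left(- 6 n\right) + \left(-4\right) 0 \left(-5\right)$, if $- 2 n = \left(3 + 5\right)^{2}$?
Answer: $384$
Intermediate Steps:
$n = -32$ ($n = - \frac{\left(3 + 5\right)^{2}}{2} = - \frac{8^{2}}{2} = \left(- \frac{1}{2}\right) 64 = -32$)
$2 \left(- 6 n\right) + \left(-4\right) 0 \left(-5\right) = 2 \left(\left(-6\right) \left(-32\right)\right) + \left(-4\right) 0 \left(-5\right) = 2 \cdot 192 + 0 \left(-5\right) = 384 + 0 = 384$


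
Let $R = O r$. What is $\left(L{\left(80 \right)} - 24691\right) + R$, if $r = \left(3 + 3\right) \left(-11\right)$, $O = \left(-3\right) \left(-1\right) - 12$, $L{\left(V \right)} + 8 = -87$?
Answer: $-24192$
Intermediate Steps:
$L{\left(V \right)} = -95$ ($L{\left(V \right)} = -8 - 87 = -95$)
$O = -9$ ($O = 3 - 12 = -9$)
$r = -66$ ($r = 6 \left(-11\right) = -66$)
$R = 594$ ($R = \left(-9\right) \left(-66\right) = 594$)
$\left(L{\left(80 \right)} - 24691\right) + R = \left(-95 - 24691\right) + 594 = -24786 + 594 = -24192$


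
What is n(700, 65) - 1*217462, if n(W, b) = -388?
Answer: -217850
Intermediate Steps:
n(700, 65) - 1*217462 = -388 - 1*217462 = -388 - 217462 = -217850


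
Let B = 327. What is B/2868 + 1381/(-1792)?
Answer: -281227/428288 ≈ -0.65663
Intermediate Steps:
B/2868 + 1381/(-1792) = 327/2868 + 1381/(-1792) = 327*(1/2868) + 1381*(-1/1792) = 109/956 - 1381/1792 = -281227/428288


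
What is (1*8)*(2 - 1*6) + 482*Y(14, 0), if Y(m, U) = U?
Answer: -32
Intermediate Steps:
(1*8)*(2 - 1*6) + 482*Y(14, 0) = (1*8)*(2 - 1*6) + 482*0 = 8*(2 - 6) + 0 = 8*(-4) + 0 = -32 + 0 = -32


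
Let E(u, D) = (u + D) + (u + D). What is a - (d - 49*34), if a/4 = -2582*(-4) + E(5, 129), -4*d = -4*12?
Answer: 44038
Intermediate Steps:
d = 12 (d = -(-1)*12 = -¼*(-48) = 12)
E(u, D) = 2*D + 2*u (E(u, D) = (D + u) + (D + u) = 2*D + 2*u)
a = 42384 (a = 4*(-2582*(-4) + (2*129 + 2*5)) = 4*(10328 + (258 + 10)) = 4*(10328 + 268) = 4*10596 = 42384)
a - (d - 49*34) = 42384 - (12 - 49*34) = 42384 - (12 - 1666) = 42384 - 1*(-1654) = 42384 + 1654 = 44038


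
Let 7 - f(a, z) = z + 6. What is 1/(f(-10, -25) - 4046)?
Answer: -1/4020 ≈ -0.00024876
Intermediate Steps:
f(a, z) = 1 - z (f(a, z) = 7 - (z + 6) = 7 - (6 + z) = 7 + (-6 - z) = 1 - z)
1/(f(-10, -25) - 4046) = 1/((1 - 1*(-25)) - 4046) = 1/((1 + 25) - 4046) = 1/(26 - 4046) = 1/(-4020) = -1/4020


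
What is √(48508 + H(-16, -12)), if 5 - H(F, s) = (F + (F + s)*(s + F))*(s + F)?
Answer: √70017 ≈ 264.61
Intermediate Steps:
H(F, s) = 5 - (F + s)*(F + (F + s)²) (H(F, s) = 5 - (F + (F + s)*(s + F))*(s + F) = 5 - (F + (F + s)*(F + s))*(F + s) = 5 - (F + (F + s)²)*(F + s) = 5 - (F + s)*(F + (F + s)²))
√(48508 + H(-16, -12)) = √(48508 + (5 - 1*(-16)² - 1*(-16)*(-12) - 1*(-16)*(-16 - 12)² - 1*(-12)*(-16 - 12)²)) = √(48508 + (5 - 1*256 - 192 - 1*(-16)*(-28)² - 1*(-12)*(-28)²)) = √(48508 + (5 - 256 - 192 - 1*(-16)*784 - 1*(-12)*784)) = √(48508 + (5 - 256 - 192 + 12544 + 9408)) = √(48508 + 21509) = √70017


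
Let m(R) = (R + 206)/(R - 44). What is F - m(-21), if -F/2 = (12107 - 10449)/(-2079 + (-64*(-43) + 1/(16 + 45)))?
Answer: -42715/20527 ≈ -2.0809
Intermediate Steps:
m(R) = (206 + R)/(-44 + R)
F = -101138/20527 (F = -2*(12107 - 10449)/(-2079 + (-64*(-43) + 1/(16 + 45))) = -3316/(-2079 + (2752 + 1/61)) = -3316/(-2079 + 167873/61) = -3316/41054/61 = -3316*61/41054 = -2*50569/20527 = -101138/20527 ≈ -4.9271)
F - m(-21) = -101138/20527 - (206 - 21)/(-44 - 21) = -101138/20527 - 185/(-65) = -101138/20527 - (-1)*185/65 = -101138/20527 - 1*(-37/13) = -101138/20527 + 37/13 = -42715/20527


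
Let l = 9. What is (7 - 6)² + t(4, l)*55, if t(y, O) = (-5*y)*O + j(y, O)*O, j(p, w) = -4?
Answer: -11879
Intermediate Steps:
t(y, O) = -4*O - 5*O*y (t(y, O) = (-5*y)*O - 4*O = -5*O*y - 4*O = -4*O - 5*O*y)
(7 - 6)² + t(4, l)*55 = (7 - 6)² - 1*9*(4 + 5*4)*55 = 1² - 1*9*(4 + 20)*55 = 1 - 1*9*24*55 = 1 - 216*55 = 1 - 11880 = -11879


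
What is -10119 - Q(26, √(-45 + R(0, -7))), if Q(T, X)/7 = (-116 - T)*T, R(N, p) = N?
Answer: 15725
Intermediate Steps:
Q(T, X) = 7*T*(-116 - T) (Q(T, X) = 7*((-116 - T)*T) = 7*(T*(-116 - T)) = 7*T*(-116 - T))
-10119 - Q(26, √(-45 + R(0, -7))) = -10119 - (-7)*26*(116 + 26) = -10119 - (-7)*26*142 = -10119 - 1*(-25844) = -10119 + 25844 = 15725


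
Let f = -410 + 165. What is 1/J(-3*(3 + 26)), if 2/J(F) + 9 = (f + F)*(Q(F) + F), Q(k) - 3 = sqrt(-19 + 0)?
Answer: 27879/2 - 166*I*sqrt(19) ≈ 13940.0 - 723.58*I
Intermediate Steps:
f = -245
Q(k) = 3 + I*sqrt(19) (Q(k) = 3 + sqrt(-19 + 0) = 3 + sqrt(-19) = 3 + I*sqrt(19))
J(F) = 2/(-9 + (-245 + F)*(3 + F + I*sqrt(19))) (J(F) = 2/(-9 + (-245 + F)*((3 + I*sqrt(19)) + F)) = 2/(-9 + (-245 + F)*(3 + F + I*sqrt(19))))
1/J(-3*(3 + 26)) = 1/(2/(-744 + (-3*(3 + 26))**2 - (-726)*(3 + 26) - 245*I*sqrt(19) + I*(-3*(3 + 26))*sqrt(19))) = 1/(2/(-744 + (-3*29)**2 - (-726)*29 - 245*I*sqrt(19) + I*(-3*29)*sqrt(19))) = 1/(2/(-744 + (-87)**2 - 242*(-87) - 245*I*sqrt(19) + I*(-87)*sqrt(19))) = 1/(2/(-744 + 7569 + 21054 - 245*I*sqrt(19) - 87*I*sqrt(19))) = 1/(2/(27879 - 332*I*sqrt(19))) = 27879/2 - 166*I*sqrt(19)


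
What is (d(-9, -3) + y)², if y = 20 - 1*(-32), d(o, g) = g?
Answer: 2401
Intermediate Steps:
y = 52 (y = 20 + 32 = 52)
(d(-9, -3) + y)² = (-3 + 52)² = 49² = 2401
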